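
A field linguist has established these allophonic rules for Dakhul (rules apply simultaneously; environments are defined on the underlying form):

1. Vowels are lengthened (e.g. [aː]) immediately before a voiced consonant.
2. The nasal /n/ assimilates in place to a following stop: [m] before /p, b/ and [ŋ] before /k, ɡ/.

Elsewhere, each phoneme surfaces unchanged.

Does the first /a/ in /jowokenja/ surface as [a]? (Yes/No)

/a/ (word-final) is in the target of rule 1 but the environment (before a voiced consonant) is not met → [a].
The actual realization is [a], which matches [a].

Yes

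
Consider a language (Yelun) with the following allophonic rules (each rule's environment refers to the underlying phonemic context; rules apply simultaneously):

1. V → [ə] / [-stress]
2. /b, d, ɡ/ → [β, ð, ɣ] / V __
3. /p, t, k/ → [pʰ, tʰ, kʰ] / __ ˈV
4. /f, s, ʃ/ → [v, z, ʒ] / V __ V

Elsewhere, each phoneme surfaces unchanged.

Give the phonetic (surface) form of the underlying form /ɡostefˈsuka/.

[ɡəstəfˈsukə]

/ɡ/ (word-initial) is in the target of rule 2 but the environment (immediately after a vowel) is not met → [ɡ].
/o/ meets the environment for rule 1 (in an unstressed syllable) → [ə].
/s/ (between /o/ and /t/): rule 4 targets it, but not between two vowels → unchanged [s].
/t/ (between /s/ and /e/): rule 3 targets it, but not immediately before a stressed vowel → unchanged [t].
/e/ (between /t/ and /f/) occurs in an unstressed syllable → [ə] by rule 1.
/f/ (between /e/ and /s/): rule 4 targets it, but not between two vowels → unchanged [f].
/s/ (between /f/ and /u/) fails the environment for rule 4, so it stays [s].
/u/ (between /s/ and /k/) is in the target of rule 1 but the environment (in an unstressed syllable) is not met → [u].
/k/ (between /u/ and /a/) fails the environment for rule 3, so it stays [k].
Rule 1 applies to /a/ (word-final: in an unstressed syllable) → [ə].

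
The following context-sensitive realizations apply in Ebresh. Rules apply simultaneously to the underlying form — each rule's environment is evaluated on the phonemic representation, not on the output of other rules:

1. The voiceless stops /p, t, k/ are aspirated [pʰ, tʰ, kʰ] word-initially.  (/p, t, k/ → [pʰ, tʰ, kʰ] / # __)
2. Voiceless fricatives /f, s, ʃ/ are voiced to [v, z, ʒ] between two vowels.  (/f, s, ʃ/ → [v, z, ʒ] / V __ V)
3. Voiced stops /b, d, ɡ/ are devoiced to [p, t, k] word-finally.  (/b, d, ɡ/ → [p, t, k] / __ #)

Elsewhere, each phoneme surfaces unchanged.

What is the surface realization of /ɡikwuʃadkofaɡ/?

/ɡ/ (word-initial): rule 3 targets it, but not word-finally → unchanged [ɡ].
/i/ (between /ɡ/ and /k/): no rule targets it → [i].
/k/ (between /i/ and /w/) is in the target of rule 1 but the environment (word-initially) is not met → [k].
/w/ (between /k/ and /u/) is unaffected → [w].
/u/ (between /w/ and /ʃ/): no rule targets it → [u].
/ʃ/ — between /u/ and /a/, between two vowels — surfaces as [ʒ] (rule 2).
/a/ (between /ʃ/ and /d/) is unaffected → [a].
/d/ (between /a/ and /k/): rule 3 targets it, but not word-finally → unchanged [d].
/k/ (between /d/ and /o/) is in the target of rule 1 but the environment (word-initially) is not met → [k].
/o/ (between /k/ and /f/) is unaffected → [o].
/f/ — between /o/ and /a/, between two vowels — surfaces as [v] (rule 2).
/a/ (between /f/ and /ɡ/): no rule targets it → [a].
Rule 3 applies to /ɡ/ (word-final: word-finally) → [k].

[ɡikwuʒadkovak]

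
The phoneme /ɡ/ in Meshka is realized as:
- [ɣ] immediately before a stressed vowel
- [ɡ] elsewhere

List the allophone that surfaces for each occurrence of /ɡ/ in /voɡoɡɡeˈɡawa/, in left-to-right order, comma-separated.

[ɡ], [ɡ], [ɡ], [ɣ]

Occurrence 1 (position 3): no conditioning environment matches → elsewhere allophone [ɡ].
Occurrence 2 (position 5): no conditioning environment matches → elsewhere allophone [ɡ].
Occurrence 3 (position 6): no conditioning environment matches → elsewhere allophone [ɡ].
Occurrence 4 (position 8): immediately before a stressed vowel → [ɣ].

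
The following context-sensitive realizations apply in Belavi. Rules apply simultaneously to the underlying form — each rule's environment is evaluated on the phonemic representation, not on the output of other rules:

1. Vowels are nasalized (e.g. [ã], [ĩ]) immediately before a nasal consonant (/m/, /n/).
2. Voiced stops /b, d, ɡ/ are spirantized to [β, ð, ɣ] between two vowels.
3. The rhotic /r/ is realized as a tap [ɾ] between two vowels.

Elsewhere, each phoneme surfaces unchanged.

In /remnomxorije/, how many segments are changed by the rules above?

Segments that undergo a rule: /e/ → [ẽ] (rule 1); /o/ → [õ] (rule 1); /r/ → [ɾ] (rule 3).
All other segments surface unchanged.

3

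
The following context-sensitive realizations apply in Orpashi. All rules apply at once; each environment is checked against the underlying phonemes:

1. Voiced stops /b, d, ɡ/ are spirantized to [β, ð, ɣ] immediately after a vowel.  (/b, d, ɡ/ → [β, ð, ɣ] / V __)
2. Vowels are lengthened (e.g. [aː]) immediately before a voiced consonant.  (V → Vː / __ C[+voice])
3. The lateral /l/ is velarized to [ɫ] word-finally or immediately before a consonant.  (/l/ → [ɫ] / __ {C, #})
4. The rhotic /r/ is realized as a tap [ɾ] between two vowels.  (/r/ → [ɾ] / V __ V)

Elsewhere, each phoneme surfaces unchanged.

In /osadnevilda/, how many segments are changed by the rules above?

Segments that undergo a rule: /a/ → [aː] (rule 2); /d/ → [ð] (rule 1); /e/ → [eː] (rule 2); /i/ → [iː] (rule 2); /l/ → [ɫ] (rule 3).
All other segments surface unchanged.

5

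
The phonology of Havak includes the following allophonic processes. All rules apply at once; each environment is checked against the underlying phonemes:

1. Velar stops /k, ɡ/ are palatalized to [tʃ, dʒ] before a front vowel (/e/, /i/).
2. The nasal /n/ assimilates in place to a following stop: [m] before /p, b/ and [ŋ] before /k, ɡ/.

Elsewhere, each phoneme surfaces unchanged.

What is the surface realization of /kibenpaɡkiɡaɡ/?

/k/ — word-initial, before a front vowel — surfaces as [tʃ] (rule 1).
/n/ — between /e/ and /p/, before a labial or velar stop — surfaces as [m] (rule 2).
/ɡ/ — between /a/ and /k/; rule 1 does not apply here → [ɡ].
/k/ — between /ɡ/ and /i/, before a front vowel — surfaces as [tʃ] (rule 1).
/ɡ/ — between /i/ and /a/; rule 1 does not apply here → [ɡ].
/ɡ/ (word-final) is in the target of rule 1 but the environment (before a front vowel) is not met → [ɡ].

[tʃibempaɡtʃiɡaɡ]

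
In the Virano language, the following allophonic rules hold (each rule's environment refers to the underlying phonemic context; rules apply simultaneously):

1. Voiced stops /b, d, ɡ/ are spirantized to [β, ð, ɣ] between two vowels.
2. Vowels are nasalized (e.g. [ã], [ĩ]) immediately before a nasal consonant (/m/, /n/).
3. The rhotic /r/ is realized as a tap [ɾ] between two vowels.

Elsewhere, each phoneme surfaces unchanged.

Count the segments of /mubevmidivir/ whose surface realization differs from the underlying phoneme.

Segments that undergo a rule: /b/ → [β] (rule 1); /d/ → [ð] (rule 1).
All other segments surface unchanged.

2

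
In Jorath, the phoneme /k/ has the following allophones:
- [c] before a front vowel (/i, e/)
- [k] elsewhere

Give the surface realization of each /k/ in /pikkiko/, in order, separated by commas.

Occurrence 1 (position 3): no conditioning environment matches → elsewhere allophone [k].
Occurrence 2 (position 4): before a front vowel → [c].
Occurrence 3 (position 6): no conditioning environment matches → elsewhere allophone [k].

[k], [c], [k]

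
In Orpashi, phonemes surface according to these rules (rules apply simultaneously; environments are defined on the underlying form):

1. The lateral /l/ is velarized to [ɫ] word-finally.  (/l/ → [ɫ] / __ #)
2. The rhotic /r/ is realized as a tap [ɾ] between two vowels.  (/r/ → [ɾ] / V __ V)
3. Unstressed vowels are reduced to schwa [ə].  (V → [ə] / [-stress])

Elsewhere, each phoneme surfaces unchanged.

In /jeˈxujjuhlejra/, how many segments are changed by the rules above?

Segments that undergo a rule: /e/ → [ə] (rule 3); /u/ → [ə] (rule 3); /e/ → [ə] (rule 3); /a/ → [ə] (rule 3).
All other segments surface unchanged.

4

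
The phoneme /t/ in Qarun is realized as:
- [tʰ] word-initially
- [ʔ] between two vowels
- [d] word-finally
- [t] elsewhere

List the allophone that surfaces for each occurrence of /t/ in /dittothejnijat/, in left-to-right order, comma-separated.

[t], [t], [t], [d]

Occurrence 1 (position 3): no conditioning environment matches → elsewhere allophone [t].
Occurrence 2 (position 4): no conditioning environment matches → elsewhere allophone [t].
Occurrence 3 (position 6): no conditioning environment matches → elsewhere allophone [t].
Occurrence 4 (position 14): word-finally → [d].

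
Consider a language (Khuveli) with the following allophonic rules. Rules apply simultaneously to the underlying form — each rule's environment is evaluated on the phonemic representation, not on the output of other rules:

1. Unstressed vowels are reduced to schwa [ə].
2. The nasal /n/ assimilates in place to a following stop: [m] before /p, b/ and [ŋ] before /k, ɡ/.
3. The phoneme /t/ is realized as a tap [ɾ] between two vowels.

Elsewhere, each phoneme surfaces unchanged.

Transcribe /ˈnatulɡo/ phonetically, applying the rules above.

[ˈnaɾəlɡə]

/n/ — word-initial; rule 2 does not apply here → [n].
/a/ (between /n/ and /t/) is in the target of rule 1 but the environment (in an unstressed syllable) is not met → [a].
/t/ (between /a/ and /u/): between two vowels, so rule 3 applies → [ɾ].
/u/ — between /t/ and /l/, in an unstressed syllable — surfaces as [ə] (rule 1).
/l/ — not in any rule's target class → [l].
/ɡ/ (between /l/ and /o/): no rule targets it → [ɡ].
/o/ (word-final) occurs in an unstressed syllable → [ə] by rule 1.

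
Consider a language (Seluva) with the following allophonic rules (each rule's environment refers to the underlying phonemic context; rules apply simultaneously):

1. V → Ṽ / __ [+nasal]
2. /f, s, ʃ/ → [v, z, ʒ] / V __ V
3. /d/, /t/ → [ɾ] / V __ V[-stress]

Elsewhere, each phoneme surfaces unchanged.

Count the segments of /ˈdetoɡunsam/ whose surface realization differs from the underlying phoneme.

Segments that undergo a rule: /t/ → [ɾ] (rule 3); /u/ → [ũ] (rule 1); /a/ → [ã] (rule 1).
All other segments surface unchanged.

3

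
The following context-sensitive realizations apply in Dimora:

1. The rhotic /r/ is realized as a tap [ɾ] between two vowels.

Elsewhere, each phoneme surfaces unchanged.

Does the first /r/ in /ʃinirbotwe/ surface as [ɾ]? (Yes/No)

/r/ — between /i/ and /b/; rule 1 does not apply here → [r].
The actual realization is [r], not [ɾ].

No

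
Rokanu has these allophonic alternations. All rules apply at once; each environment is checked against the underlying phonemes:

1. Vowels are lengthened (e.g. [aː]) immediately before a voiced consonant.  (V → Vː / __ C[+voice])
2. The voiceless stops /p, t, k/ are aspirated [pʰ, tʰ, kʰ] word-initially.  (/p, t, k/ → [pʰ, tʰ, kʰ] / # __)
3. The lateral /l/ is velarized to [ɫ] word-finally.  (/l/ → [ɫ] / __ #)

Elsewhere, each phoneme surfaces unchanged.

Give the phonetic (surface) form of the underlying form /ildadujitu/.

[iːldaːduːjitu]

/i/ meets the environment for rule 1 (before a voiced consonant) → [iː].
/l/ (between /i/ and /d/) is in the target of rule 3 but the environment (word-finally) is not met → [l].
/d/ (between /l/ and /a/): no rule targets it → [d].
/a/ (between /d/ and /d/): before a voiced consonant, so rule 1 applies → [aː].
/d/ (between /a/ and /u/) is unaffected → [d].
Rule 1 applies to /u/ (between /d/ and /j/: before a voiced consonant) → [uː].
/j/ stays [j].
/i/ (between /j/ and /t/): rule 1 targets it, but not before a voiced consonant → unchanged [i].
/t/ (between /i/ and /u/): rule 2 targets it, but not word-initially → unchanged [t].
/u/ (word-final) is in the target of rule 1 but the environment (before a voiced consonant) is not met → [u].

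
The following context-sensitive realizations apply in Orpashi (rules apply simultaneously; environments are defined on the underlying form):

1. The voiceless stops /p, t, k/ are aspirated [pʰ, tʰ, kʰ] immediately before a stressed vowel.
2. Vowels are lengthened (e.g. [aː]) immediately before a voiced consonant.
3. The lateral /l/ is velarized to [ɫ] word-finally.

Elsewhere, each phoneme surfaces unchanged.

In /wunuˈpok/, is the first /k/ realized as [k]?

Yes

/k/ — word-final; rule 1 does not apply here → [k].
The actual realization is [k], which matches [k].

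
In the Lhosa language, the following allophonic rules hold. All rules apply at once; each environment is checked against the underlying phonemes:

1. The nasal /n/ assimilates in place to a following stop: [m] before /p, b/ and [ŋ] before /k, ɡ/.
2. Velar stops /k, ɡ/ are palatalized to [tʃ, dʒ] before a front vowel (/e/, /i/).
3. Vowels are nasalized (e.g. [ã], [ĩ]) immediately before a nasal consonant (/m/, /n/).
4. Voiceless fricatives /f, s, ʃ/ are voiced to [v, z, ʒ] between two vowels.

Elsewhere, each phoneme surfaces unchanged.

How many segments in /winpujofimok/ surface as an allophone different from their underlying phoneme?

Segments that undergo a rule: /i/ → [ĩ] (rule 3); /n/ → [m] (rule 1); /f/ → [v] (rule 4); /i/ → [ĩ] (rule 3).
All other segments surface unchanged.

4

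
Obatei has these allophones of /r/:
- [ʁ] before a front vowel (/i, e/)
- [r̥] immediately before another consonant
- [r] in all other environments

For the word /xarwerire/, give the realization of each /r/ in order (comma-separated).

[r̥], [ʁ], [ʁ]

Occurrence 1 (position 3): immediately before another consonant → [r̥].
Occurrence 2 (position 6): before a front vowel (/i, e/) → [ʁ].
Occurrence 3 (position 8): before a front vowel (/i, e/) → [ʁ].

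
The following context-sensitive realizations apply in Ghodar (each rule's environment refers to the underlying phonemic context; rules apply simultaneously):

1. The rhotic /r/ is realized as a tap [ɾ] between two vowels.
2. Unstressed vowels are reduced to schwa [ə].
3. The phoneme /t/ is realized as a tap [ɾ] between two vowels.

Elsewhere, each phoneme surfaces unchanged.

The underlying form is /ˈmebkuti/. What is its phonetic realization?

/m/ — not in any rule's target class → [m].
/e/ — between /m/ and /b/; rule 2 does not apply here → [e].
/b/ (between /e/ and /k/) is unaffected → [b].
/k/ — not in any rule's target class → [k].
/u/ (between /k/ and /t/) occurs in an unstressed syllable → [ə] by rule 2.
/t/ (between /u/ and /i/) occurs between two vowels → [ɾ] by rule 3.
/i/ — word-final, in an unstressed syllable — surfaces as [ə] (rule 2).

[ˈmebkəɾə]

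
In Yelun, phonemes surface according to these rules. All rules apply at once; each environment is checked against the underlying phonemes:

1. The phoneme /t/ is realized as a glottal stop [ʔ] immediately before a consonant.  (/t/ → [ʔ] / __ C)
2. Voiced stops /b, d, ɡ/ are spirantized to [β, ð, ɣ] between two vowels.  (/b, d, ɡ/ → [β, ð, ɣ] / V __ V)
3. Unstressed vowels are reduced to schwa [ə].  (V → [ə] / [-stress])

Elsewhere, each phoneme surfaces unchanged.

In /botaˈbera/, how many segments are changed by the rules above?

Segments that undergo a rule: /o/ → [ə] (rule 3); /a/ → [ə] (rule 3); /b/ → [β] (rule 2); /a/ → [ə] (rule 3).
All other segments surface unchanged.

4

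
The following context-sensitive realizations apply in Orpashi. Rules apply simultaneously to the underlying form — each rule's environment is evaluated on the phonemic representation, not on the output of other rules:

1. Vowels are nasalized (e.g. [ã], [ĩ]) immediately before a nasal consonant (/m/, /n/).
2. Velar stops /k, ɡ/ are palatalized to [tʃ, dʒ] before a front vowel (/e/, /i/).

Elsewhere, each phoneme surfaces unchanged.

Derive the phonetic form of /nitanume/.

[nitãnũme]

/n/ — not in any rule's target class → [n].
/i/ — between /n/ and /t/; rule 1 does not apply here → [i].
/t/ (between /i/ and /a/) is unaffected → [t].
/a/ (between /t/ and /n/): before a nasal consonant, so rule 1 applies → [ã].
/n/ stays [n].
/u/ — between /n/ and /m/, before a nasal consonant — surfaces as [ũ] (rule 1).
/m/ (between /u/ and /e/): no rule targets it → [m].
/e/ — word-final; rule 1 does not apply here → [e].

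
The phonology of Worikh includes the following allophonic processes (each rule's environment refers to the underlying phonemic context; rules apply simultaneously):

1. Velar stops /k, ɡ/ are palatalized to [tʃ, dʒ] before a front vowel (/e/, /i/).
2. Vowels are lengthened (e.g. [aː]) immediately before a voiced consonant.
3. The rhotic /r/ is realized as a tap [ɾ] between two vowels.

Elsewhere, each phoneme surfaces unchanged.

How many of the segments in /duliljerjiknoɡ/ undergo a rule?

Segments that undergo a rule: /u/ → [uː] (rule 2); /i/ → [iː] (rule 2); /e/ → [eː] (rule 2); /o/ → [oː] (rule 2).
All other segments surface unchanged.

4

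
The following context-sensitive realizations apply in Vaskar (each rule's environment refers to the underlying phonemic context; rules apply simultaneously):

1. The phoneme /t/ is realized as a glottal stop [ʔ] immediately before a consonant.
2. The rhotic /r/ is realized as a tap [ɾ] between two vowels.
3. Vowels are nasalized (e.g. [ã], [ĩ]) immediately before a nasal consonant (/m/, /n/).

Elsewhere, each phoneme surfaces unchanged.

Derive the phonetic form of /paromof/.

[paɾõmof]

/p/ — not in any rule's target class → [p].
/a/ (between /p/ and /r/) fails the environment for rule 3, so it stays [a].
/r/ (between /a/ and /o/) occurs between two vowels → [ɾ] by rule 2.
/o/ (between /r/ and /m/) occurs before a nasal consonant → [õ] by rule 3.
/m/ stays [m].
/o/ (between /m/ and /f/) is in the target of rule 3 but the environment (before a nasal consonant) is not met → [o].
/f/ (word-final): no rule targets it → [f].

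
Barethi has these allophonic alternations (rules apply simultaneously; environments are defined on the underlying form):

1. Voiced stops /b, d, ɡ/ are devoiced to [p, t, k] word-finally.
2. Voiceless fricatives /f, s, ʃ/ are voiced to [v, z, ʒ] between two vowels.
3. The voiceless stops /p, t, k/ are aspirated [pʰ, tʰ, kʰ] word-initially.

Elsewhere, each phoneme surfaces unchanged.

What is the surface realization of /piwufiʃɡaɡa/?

[pʰiwuviʃɡaɡa]

Rule 3 applies to /p/ (word-initial: word-initially) → [pʰ].
/i/ stays [i].
/w/ (between /i/ and /u/): no rule targets it → [w].
/u/ stays [u].
/f/ (between /u/ and /i/) occurs between two vowels → [v] by rule 2.
/i/ (between /f/ and /ʃ/): no rule targets it → [i].
/ʃ/ — between /i/ and /ɡ/; rule 2 does not apply here → [ʃ].
/ɡ/ (between /ʃ/ and /a/) fails the environment for rule 1, so it stays [ɡ].
/a/ stays [a].
/ɡ/ (between /a/ and /a/) fails the environment for rule 1, so it stays [ɡ].
/a/ stays [a].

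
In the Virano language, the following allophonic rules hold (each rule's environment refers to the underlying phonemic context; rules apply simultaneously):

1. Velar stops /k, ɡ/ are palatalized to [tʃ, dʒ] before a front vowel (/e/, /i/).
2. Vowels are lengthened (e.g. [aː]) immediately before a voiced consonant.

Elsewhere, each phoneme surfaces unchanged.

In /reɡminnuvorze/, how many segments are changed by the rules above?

4

Segments that undergo a rule: /e/ → [eː] (rule 2); /i/ → [iː] (rule 2); /u/ → [uː] (rule 2); /o/ → [oː] (rule 2).
All other segments surface unchanged.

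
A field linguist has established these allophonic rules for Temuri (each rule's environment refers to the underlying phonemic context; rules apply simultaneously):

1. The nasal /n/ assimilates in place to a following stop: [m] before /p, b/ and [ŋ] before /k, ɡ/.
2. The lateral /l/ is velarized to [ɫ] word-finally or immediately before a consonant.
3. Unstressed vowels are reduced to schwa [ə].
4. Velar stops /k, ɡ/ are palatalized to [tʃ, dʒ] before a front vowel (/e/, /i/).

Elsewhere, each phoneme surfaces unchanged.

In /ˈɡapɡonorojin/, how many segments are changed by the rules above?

Segments that undergo a rule: /o/ → [ə] (rule 3); /o/ → [ə] (rule 3); /o/ → [ə] (rule 3); /i/ → [ə] (rule 3).
All other segments surface unchanged.

4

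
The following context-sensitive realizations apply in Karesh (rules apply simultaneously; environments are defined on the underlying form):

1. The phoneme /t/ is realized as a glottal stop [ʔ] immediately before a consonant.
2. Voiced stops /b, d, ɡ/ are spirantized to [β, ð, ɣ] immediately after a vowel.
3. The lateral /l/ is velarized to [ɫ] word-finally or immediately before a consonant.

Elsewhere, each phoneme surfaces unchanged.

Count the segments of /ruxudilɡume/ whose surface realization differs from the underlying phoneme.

Segments that undergo a rule: /d/ → [ð] (rule 2); /l/ → [ɫ] (rule 3).
All other segments surface unchanged.

2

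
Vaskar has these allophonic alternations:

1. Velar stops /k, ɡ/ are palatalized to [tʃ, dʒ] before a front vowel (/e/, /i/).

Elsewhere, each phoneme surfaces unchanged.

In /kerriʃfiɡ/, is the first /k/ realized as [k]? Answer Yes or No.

Rule 1 applies to /k/ (word-initial: before a front vowel) → [tʃ].
The actual realization is [tʃ], not [k].

No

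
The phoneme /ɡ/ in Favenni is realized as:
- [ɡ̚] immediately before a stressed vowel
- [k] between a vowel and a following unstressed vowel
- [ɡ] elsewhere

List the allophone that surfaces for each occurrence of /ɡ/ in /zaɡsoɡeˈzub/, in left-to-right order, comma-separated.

Occurrence 1 (position 3): no conditioning environment matches → elsewhere allophone [ɡ].
Occurrence 2 (position 6): between a vowel and a following unstressed vowel → [k].

[ɡ], [k]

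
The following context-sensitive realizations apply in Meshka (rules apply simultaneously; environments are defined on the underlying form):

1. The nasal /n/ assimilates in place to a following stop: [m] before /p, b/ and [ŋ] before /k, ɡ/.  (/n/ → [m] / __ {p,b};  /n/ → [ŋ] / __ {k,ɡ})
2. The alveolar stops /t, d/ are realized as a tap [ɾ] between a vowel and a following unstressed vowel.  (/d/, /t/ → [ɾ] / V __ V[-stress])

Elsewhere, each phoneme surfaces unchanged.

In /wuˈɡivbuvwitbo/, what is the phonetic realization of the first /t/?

[t]

/t/ — between /i/ and /b/; rule 2 does not apply here → [t].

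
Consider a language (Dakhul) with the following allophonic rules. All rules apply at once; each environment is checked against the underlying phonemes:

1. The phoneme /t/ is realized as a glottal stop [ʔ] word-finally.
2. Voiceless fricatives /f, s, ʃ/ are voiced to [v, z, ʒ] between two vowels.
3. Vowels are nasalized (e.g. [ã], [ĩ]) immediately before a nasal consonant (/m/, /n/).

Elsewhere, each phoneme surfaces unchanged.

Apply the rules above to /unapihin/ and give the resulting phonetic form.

/u/ — word-initial, before a nasal consonant — surfaces as [ũ] (rule 3).
/n/ (between /u/ and /a/): no rule targets it → [n].
/a/ — between /n/ and /p/; rule 3 does not apply here → [a].
/p/ stays [p].
/i/ (between /p/ and /h/) fails the environment for rule 3, so it stays [i].
/h/ stays [h].
/i/ meets the environment for rule 3 (before a nasal consonant) → [ĩ].
/n/ stays [n].

[ũnapihĩn]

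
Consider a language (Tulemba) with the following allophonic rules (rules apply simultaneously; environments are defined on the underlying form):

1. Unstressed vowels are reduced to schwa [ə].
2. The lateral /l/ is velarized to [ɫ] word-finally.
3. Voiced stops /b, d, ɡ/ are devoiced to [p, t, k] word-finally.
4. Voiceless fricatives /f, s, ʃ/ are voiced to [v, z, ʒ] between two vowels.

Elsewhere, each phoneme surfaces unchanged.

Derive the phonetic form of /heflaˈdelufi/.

[həfləˈdeləvə]

/h/ (word-initial) is unaffected → [h].
/e/ (between /h/ and /f/): in an unstressed syllable, so rule 1 applies → [ə].
/f/ (between /e/ and /l/): rule 4 targets it, but not between two vowels → unchanged [f].
/l/ (between /f/ and /a/) fails the environment for rule 2, so it stays [l].
/a/ (between /l/ and /d/): in an unstressed syllable, so rule 1 applies → [ə].
/d/ (between /a/ and /e/): rule 3 targets it, but not word-finally → unchanged [d].
/e/ — between /d/ and /l/; rule 1 does not apply here → [e].
/l/ (between /e/ and /u/) fails the environment for rule 2, so it stays [l].
/u/ (between /l/ and /f/) occurs in an unstressed syllable → [ə] by rule 1.
Rule 4 applies to /f/ (between /u/ and /i/: between two vowels) → [v].
/i/ (word-final): in an unstressed syllable, so rule 1 applies → [ə].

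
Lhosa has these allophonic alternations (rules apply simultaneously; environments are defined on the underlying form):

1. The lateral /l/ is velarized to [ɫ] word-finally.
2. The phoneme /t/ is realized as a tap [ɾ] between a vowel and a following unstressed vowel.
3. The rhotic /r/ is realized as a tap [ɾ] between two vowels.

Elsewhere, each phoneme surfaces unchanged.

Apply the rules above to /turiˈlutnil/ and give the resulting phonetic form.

/t/ (word-initial) is in the target of rule 2 but the environment (between a vowel and a following unstressed vowel) is not met → [t].
/r/ — between /u/ and /i/, between two vowels — surfaces as [ɾ] (rule 3).
/l/ — between /i/ and /u/; rule 1 does not apply here → [l].
/t/ — between /u/ and /n/; rule 2 does not apply here → [t].
/l/ (word-final) occurs word-finally → [ɫ] by rule 1.

[tuɾiˈlutniɫ]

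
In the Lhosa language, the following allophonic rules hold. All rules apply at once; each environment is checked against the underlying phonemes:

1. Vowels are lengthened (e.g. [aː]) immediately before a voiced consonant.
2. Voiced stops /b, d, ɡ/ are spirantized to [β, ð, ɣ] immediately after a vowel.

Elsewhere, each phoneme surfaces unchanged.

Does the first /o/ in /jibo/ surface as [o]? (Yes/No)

/o/ (word-final) fails the environment for rule 1, so it stays [o].
The actual realization is [o], which matches [o].

Yes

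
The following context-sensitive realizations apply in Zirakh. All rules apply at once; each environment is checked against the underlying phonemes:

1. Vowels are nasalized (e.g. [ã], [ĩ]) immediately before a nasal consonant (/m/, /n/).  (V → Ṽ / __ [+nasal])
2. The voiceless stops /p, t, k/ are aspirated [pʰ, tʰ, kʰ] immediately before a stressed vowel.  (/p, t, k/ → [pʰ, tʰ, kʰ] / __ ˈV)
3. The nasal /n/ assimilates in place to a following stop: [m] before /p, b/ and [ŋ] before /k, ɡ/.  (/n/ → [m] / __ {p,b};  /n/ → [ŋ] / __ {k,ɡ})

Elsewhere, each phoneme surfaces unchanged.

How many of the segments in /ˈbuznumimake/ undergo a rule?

Segments that undergo a rule: /u/ → [ũ] (rule 1); /i/ → [ĩ] (rule 1).
All other segments surface unchanged.

2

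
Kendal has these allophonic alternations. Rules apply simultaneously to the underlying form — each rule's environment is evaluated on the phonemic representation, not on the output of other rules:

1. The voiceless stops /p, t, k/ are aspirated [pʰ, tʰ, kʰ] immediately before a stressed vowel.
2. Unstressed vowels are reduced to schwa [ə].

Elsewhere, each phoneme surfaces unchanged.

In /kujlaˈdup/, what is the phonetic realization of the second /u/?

[u]

/u/ (between /d/ and /p/) is in the target of rule 2 but the environment (in an unstressed syllable) is not met → [u].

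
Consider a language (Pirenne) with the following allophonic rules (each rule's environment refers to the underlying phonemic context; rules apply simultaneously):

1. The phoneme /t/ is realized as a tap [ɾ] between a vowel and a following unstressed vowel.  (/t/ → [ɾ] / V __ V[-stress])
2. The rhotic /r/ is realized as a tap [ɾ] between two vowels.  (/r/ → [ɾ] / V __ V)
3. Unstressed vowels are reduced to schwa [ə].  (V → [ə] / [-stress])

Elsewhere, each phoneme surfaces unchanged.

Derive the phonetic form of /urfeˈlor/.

/u/ — word-initial, in an unstressed syllable — surfaces as [ə] (rule 3).
/r/ (between /u/ and /f/): rule 2 targets it, but not between two vowels → unchanged [r].
/f/ stays [f].
Rule 3 applies to /e/ (between /f/ and /l/: in an unstressed syllable) → [ə].
/l/ — not in any rule's target class → [l].
/o/ (between /l/ and /r/) is in the target of rule 3 but the environment (in an unstressed syllable) is not met → [o].
/r/ — word-final; rule 2 does not apply here → [r].

[ərfəˈlor]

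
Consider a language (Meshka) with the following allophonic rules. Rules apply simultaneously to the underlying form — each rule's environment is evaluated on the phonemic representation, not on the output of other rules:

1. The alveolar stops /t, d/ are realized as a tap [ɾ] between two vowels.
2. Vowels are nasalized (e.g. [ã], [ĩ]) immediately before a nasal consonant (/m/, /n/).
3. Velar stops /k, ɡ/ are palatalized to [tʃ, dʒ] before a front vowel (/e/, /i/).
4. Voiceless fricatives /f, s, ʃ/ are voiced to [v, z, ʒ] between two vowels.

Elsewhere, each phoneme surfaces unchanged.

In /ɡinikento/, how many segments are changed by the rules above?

4

Segments that undergo a rule: /ɡ/ → [dʒ] (rule 3); /i/ → [ĩ] (rule 2); /k/ → [tʃ] (rule 3); /e/ → [ẽ] (rule 2).
All other segments surface unchanged.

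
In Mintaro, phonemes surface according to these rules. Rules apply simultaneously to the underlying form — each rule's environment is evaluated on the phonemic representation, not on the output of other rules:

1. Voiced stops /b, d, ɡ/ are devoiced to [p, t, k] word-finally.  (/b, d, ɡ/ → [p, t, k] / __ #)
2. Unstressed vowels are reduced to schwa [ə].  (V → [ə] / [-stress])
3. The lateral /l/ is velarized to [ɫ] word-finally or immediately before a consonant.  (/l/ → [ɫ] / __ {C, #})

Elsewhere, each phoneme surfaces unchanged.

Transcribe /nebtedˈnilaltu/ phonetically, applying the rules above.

/n/ (word-initial): no rule targets it → [n].
Rule 2 applies to /e/ (between /n/ and /b/: in an unstressed syllable) → [ə].
/b/ — between /e/ and /t/; rule 1 does not apply here → [b].
/t/ stays [t].
/e/ (between /t/ and /d/) occurs in an unstressed syllable → [ə] by rule 2.
/d/ (between /e/ and /n/) fails the environment for rule 1, so it stays [d].
/n/ — not in any rule's target class → [n].
/i/ (between /n/ and /l/) fails the environment for rule 2, so it stays [i].
/l/ (between /i/ and /a/) fails the environment for rule 3, so it stays [l].
/a/ — between /l/ and /l/, in an unstressed syllable — surfaces as [ə] (rule 2).
Rule 3 applies to /l/ (between /a/ and /t/: word-finally or immediately before a consonant) → [ɫ].
/t/ (between /l/ and /u/): no rule targets it → [t].
/u/ meets the environment for rule 2 (in an unstressed syllable) → [ə].

[nəbtədˈniləɫtə]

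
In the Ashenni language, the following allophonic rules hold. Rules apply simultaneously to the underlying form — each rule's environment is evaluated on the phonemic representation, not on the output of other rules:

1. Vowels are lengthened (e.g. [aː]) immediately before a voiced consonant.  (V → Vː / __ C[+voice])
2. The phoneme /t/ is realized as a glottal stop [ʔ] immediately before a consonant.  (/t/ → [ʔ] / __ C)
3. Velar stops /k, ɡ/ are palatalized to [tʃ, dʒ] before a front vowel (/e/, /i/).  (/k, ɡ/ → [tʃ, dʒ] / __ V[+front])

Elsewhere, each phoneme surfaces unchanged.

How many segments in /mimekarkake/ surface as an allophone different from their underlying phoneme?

Segments that undergo a rule: /i/ → [iː] (rule 1); /a/ → [aː] (rule 1); /k/ → [tʃ] (rule 3).
All other segments surface unchanged.

3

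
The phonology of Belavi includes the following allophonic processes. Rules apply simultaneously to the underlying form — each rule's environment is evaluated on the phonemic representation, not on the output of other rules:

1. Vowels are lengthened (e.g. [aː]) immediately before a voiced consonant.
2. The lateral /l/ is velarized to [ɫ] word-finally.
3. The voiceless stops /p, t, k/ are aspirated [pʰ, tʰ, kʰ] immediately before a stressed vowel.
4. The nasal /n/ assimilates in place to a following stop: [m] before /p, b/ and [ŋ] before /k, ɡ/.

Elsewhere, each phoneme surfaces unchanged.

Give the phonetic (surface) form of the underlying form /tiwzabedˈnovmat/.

/t/ (word-initial): rule 3 targets it, but not immediately before a stressed vowel → unchanged [t].
/i/ (between /t/ and /w/): before a voiced consonant, so rule 1 applies → [iː].
/a/ (between /z/ and /b/) occurs before a voiced consonant → [aː] by rule 1.
/e/ (between /b/ and /d/) occurs before a voiced consonant → [eː] by rule 1.
/n/ (between /d/ and /o/): rule 4 targets it, but not before a labial or velar stop → unchanged [n].
/o/ (between /n/ and /v/): before a voiced consonant, so rule 1 applies → [oː].
/a/ (between /m/ and /t/) fails the environment for rule 1, so it stays [a].
/t/ (word-final) is in the target of rule 3 but the environment (immediately before a stressed vowel) is not met → [t].

[tiːwzaːbeːdˈnoːvmat]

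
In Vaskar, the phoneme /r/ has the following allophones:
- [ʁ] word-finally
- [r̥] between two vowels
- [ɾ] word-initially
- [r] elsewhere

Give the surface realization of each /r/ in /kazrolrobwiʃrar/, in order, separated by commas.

Occurrence 1 (position 4): no conditioning environment matches → elsewhere allophone [r].
Occurrence 2 (position 7): no conditioning environment matches → elsewhere allophone [r].
Occurrence 3 (position 13): no conditioning environment matches → elsewhere allophone [r].
Occurrence 4 (position 15): word-finally → [ʁ].

[r], [r], [r], [ʁ]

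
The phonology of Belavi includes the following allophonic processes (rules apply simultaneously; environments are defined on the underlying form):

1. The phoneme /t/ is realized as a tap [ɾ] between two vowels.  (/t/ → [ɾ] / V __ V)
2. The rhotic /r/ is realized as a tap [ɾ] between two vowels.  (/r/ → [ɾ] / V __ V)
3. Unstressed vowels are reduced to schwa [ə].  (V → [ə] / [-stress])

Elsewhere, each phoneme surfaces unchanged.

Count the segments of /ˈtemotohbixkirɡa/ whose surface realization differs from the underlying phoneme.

Segments that undergo a rule: /o/ → [ə] (rule 3); /t/ → [ɾ] (rule 1); /o/ → [ə] (rule 3); /i/ → [ə] (rule 3); /i/ → [ə] (rule 3); /a/ → [ə] (rule 3).
All other segments surface unchanged.

6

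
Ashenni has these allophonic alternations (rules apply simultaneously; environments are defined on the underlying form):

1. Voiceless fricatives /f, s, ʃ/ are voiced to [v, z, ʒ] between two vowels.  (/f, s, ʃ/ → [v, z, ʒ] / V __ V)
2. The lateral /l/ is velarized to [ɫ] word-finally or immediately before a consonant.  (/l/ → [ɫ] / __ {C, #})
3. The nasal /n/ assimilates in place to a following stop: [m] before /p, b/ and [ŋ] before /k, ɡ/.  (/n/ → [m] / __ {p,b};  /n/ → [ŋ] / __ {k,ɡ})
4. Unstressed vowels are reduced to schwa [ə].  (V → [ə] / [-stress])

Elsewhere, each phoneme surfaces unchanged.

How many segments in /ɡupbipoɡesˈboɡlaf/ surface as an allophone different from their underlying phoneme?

Segments that undergo a rule: /u/ → [ə] (rule 4); /i/ → [ə] (rule 4); /o/ → [ə] (rule 4); /e/ → [ə] (rule 4); /a/ → [ə] (rule 4).
All other segments surface unchanged.

5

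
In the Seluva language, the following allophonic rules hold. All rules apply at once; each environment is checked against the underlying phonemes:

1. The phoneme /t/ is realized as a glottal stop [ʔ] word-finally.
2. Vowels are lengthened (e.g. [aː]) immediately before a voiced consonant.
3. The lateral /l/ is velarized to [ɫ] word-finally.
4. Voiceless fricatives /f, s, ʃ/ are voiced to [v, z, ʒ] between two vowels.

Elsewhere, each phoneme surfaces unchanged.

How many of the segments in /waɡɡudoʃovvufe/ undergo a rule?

5

Segments that undergo a rule: /a/ → [aː] (rule 2); /u/ → [uː] (rule 2); /ʃ/ → [ʒ] (rule 4); /o/ → [oː] (rule 2); /f/ → [v] (rule 4).
All other segments surface unchanged.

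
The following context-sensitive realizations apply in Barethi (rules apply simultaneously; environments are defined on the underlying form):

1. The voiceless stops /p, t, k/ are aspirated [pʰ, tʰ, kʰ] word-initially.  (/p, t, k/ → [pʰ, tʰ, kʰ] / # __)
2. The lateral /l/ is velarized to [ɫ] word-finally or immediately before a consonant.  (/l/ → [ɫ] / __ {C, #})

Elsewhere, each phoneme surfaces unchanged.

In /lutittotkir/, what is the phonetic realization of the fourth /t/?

[t]

/t/ — between /o/ and /k/; rule 1 does not apply here → [t].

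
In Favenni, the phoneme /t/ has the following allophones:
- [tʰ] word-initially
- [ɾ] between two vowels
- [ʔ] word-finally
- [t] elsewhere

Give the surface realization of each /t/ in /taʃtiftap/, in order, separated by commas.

Occurrence 1 (position 1): word-initially → [tʰ].
Occurrence 2 (position 4): no conditioning environment matches → elsewhere allophone [t].
Occurrence 3 (position 7): no conditioning environment matches → elsewhere allophone [t].

[tʰ], [t], [t]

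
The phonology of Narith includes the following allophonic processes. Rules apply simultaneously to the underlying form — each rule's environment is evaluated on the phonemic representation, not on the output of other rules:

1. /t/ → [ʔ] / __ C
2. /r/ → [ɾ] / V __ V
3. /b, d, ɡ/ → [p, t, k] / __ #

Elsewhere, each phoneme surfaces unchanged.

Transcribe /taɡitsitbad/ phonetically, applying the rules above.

/t/ (word-initial): rule 1 targets it, but not immediately before a consonant → unchanged [t].
/a/ stays [a].
/ɡ/ (between /a/ and /i/) fails the environment for rule 3, so it stays [ɡ].
/i/ — not in any rule's target class → [i].
/t/ meets the environment for rule 1 (immediately before a consonant) → [ʔ].
/s/ (between /t/ and /i/): no rule targets it → [s].
/i/ (between /s/ and /t/) is unaffected → [i].
/t/ — between /i/ and /b/, immediately before a consonant — surfaces as [ʔ] (rule 1).
/b/ — between /t/ and /a/; rule 3 does not apply here → [b].
/a/ stays [a].
Rule 3 applies to /d/ (word-final: word-finally) → [t].

[taɡiʔsiʔbat]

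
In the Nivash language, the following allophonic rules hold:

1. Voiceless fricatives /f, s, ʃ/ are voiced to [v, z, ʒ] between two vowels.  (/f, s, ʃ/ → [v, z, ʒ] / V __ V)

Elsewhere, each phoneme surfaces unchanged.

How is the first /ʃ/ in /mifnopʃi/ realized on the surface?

[ʃ]

/ʃ/ (between /p/ and /i/) fails the environment for rule 1, so it stays [ʃ].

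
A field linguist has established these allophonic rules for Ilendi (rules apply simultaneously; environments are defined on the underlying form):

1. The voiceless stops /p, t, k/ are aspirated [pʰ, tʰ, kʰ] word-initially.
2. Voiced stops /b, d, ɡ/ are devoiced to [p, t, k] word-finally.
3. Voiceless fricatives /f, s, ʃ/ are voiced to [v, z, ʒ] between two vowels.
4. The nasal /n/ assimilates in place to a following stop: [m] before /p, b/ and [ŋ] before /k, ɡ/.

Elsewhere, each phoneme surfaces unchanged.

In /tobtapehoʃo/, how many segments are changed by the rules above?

Segments that undergo a rule: /t/ → [tʰ] (rule 1); /ʃ/ → [ʒ] (rule 3).
All other segments surface unchanged.

2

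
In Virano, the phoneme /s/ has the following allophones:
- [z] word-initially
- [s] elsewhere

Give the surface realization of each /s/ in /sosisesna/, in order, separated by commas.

[z], [s], [s], [s]

Occurrence 1 (position 1): word-initially → [z].
Occurrence 2 (position 3): no conditioning environment matches → elsewhere allophone [s].
Occurrence 3 (position 5): no conditioning environment matches → elsewhere allophone [s].
Occurrence 4 (position 7): no conditioning environment matches → elsewhere allophone [s].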